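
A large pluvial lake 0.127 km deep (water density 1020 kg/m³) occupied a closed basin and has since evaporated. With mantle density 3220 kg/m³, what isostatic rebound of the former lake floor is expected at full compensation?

u = d ρ_w/ρ_m = 0.127 km × 1020/3220 = 0.0402 km.

0.0402 km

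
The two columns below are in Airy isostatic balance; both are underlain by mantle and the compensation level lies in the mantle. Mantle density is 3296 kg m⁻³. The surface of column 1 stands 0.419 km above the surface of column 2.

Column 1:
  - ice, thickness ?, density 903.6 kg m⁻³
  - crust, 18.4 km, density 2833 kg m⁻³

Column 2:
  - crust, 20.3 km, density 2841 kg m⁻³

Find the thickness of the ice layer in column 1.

0.877 km

Take the compensation level at the base of the deeper column (depth z_c below the surface of column 1) and equate Σ ρ_i t_i down to z_c; mantle fills any gap and the z_c terms cancel.
Column 1: x×903.6 + 18.4×2833 + (z_c − 18.4 − x)×3296
Column 2: 0.419×0 + 20.3×2841 + (z_c − 0.419 − 20.3)×3296
The z_c×3296 term appears on both sides and cancels. Collect the known terms of each column as K = Σ(ρt)_known − 3296 × (depth of known layers): K_1 = 52127.2 − 3296×18.4 = −8519.2; K_2 = 57672.3 − 3296×(0.419 + 20.3) = −10617.524.
Balance: K_1 − x×(3296 − 903.6) = K_2, so x = (K_1 − K_2)/(3296 − 903.6) = 2098.32/2392.4 = 0.877 km.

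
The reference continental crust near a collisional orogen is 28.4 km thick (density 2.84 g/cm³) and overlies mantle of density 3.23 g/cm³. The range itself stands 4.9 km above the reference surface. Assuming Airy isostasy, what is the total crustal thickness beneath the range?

Root depth r = h ρ_c / (ρ_m − ρ_c) = 4.9 km × 2.84 / 0.39 = 35.68 km.
Total thickness = T + h + r = 28.4 km + 4.9 km + 35.68 km = 69 km.

69 km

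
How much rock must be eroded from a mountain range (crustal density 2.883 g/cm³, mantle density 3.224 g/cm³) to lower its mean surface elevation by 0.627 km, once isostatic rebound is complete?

Net drop Δ = e − u = e − e ρ_c/ρ_m = e (ρ_m − ρ_c)/ρ_m.
e = Δ ρ_m/(ρ_m − ρ_c) = 0.627 km × 3.224/0.341 = 5.93 km.

5.93 km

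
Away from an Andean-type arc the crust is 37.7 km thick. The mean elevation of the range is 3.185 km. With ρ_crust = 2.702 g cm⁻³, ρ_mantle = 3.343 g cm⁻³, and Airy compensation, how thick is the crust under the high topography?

54.3 km

Root depth r = h ρ_c / (ρ_m − ρ_c) = 3.185 km × 2.702 / 0.641 = 13.43 km.
Total thickness = T + h + r = 37.7 km + 3.185 km + 13.43 km = 54.3 km.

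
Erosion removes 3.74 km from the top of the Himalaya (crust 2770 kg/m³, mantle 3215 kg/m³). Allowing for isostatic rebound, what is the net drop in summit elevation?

0.518 km

Rebound u = e ρ_c/ρ_m = 3.74 km × 2770/3215 = 3.222 km.
Net surface drop = e − u = 3.74 km − 3.222 km = e (ρ_m − ρ_c)/ρ_m = 0.518 km.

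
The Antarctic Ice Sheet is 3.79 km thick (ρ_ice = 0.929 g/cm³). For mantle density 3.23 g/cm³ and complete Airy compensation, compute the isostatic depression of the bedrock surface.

Equating mass per unit area of the two columns: the ice load ρ_ice t is balanced by mantle displaced below, ρ_m s.
s = t ρ_ice / ρ_m = 3.79 km × 0.929/3.23 = 1.09 km.

1.09 km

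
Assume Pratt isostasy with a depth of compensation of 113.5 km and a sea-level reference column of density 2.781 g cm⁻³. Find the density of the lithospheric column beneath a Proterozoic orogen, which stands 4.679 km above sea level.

2.67 g cm⁻³

Pratt balance: ρ_ref D = ρ (D + h).
ρ = ρ_ref D/(D + h) = 2.781 × 113.5 km/(113.5 km + 4.679 km) = 2.67 g cm⁻³.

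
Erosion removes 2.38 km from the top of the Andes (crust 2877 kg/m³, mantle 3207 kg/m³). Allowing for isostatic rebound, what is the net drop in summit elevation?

0.245 km

Rebound u = e ρ_c/ρ_m = 2.38 km × 2877/3207 = 2.135 km.
Net surface drop = e − u = 2.38 km − 2.135 km = e (ρ_m − ρ_c)/ρ_m = 0.245 km.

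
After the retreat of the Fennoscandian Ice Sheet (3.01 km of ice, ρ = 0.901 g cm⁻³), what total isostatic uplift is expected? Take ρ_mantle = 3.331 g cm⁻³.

Removing the load lets mantle flow back in; uplift u satisfies ρ_ice t = ρ_m u.
u = t ρ_ice/ρ_m = 3.01 km × 0.901/3.331 = 0.814 km.

0.814 km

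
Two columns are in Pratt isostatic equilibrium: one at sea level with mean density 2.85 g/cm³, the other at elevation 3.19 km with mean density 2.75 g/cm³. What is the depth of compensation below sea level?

ρ_ref D = ρ (D + h) → D (ρ_ref − ρ) = ρ h.
D = ρ h/(ρ_ref − ρ) = 2.75 × 3.19 km/(2.85 − 2.75) = 87.7 km.

87.7 km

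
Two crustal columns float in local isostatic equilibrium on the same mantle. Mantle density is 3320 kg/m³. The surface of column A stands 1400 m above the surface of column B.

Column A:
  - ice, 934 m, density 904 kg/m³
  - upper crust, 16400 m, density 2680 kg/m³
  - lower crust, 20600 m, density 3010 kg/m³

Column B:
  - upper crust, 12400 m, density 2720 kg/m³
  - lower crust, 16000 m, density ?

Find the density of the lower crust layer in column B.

2880 kg/m³

Take the compensation level at the base of the deeper column (depth z_c below the surface of column A) and equate Σ ρ_i t_i down to z_c; mantle fills any gap and the z_c terms cancel.
Column A: 934×904 + 16400×2680 + 20600×3010 + (z_c − 37934)×3320
Column B: 1400×0 + 12400×2720 + 16000×ρ + (z_c − 1400 − 28400)×3320
The z_c×3320 term appears on both sides and cancels. Collect the known terms of each column as K = Σ(ρt)_known − 3320 × (depth of known layers): K_A = 106802336 − 3320×37934 = −19138544; K_B = 33728000 − 3320×(1400 + 28400) = −65208000.
Balance: K_A = K_B + 16000×ρ, so ρ = (K_A − K_B)/16000 = 46069500/16000 = 2880 kg/m³.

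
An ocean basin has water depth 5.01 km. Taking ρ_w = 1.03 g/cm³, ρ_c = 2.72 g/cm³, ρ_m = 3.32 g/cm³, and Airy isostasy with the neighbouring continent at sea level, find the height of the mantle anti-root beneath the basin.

14.1 km

Isostatic balance requires: replacing crust with seawater at the top is compensated by replacing crust with mantle at the base: d (ρ_c − ρ_w) = a (ρ_m − ρ_c).
a = d (ρ_c − ρ_w)/(ρ_m − ρ_c) = 5.01 km × 1.69/0.6 = 14.1 km.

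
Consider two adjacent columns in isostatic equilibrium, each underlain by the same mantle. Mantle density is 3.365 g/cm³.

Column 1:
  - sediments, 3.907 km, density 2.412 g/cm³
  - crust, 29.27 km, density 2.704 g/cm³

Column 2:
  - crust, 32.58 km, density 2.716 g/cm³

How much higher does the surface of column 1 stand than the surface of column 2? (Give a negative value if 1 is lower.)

For any compensation level in the mantle, the mantle terms cancel and isostasy reduces to e = (Σt_1 − Σt_2) − (Σ(ρt)_1 − Σ(ρt)_2) / ρ_m.
Σt_1 = 33.177 km; Σt_2 = 32.58 km; Σ(ρt)_1 = 88.569764; Σ(ρt)_2 = 88.48728 (in km·g/cm³).
e = (33.177 − 32.58) − (88.569764 − 88.48728) / 3.365 = 0.572 km.

0.572 km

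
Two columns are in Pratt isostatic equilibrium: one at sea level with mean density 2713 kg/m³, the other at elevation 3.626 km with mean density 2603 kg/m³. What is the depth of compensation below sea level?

85.8 km

ρ_ref D = ρ (D + h) → D (ρ_ref − ρ) = ρ h.
D = ρ h/(ρ_ref − ρ) = 2603 × 3.626 km/(2713 − 2603) = 85.8 km.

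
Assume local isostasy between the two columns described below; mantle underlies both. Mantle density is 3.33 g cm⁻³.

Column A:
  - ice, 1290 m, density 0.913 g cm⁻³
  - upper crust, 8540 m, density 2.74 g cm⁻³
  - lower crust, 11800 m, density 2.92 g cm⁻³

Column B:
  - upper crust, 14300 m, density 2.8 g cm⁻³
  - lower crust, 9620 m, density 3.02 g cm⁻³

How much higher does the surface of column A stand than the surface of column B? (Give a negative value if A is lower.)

731 m

For any compensation level in the mantle, the mantle terms cancel and isostasy reduces to e = (Σt_A − Σt_B) − (Σ(ρt)_A − Σ(ρt)_B) / ρ_m.
Σt_A = 21630 m; Σt_B = 23920 m; Σ(ρt)_A = 59033.37; Σ(ρt)_B = 69092.4 (in m·g cm⁻³).
e = (21630 − 23920) − (59033.37 − 69092.4) / 3.33 = 731 m.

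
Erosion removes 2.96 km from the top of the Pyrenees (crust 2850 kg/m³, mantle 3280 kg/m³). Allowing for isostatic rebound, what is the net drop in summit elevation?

0.388 km

Rebound u = e ρ_c/ρ_m = 2.96 km × 2850/3280 = 2.572 km.
Net surface drop = e − u = 2.96 km − 2.572 km = e (ρ_m − ρ_c)/ρ_m = 0.388 km.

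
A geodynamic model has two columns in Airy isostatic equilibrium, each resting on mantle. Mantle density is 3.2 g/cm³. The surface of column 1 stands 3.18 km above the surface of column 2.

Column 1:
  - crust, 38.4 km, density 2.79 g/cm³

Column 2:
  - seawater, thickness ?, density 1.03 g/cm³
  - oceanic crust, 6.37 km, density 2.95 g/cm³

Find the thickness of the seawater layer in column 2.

Take the compensation level at the base of the deeper column (depth z_c below the surface of column 1) and equate Σ ρ_i t_i down to z_c; mantle fills any gap and the z_c terms cancel.
Column 1: 38.4×2.79 + (z_c − 38.4)×3.2
Column 2: 3.18×0 + x×1.03 + 6.37×2.95 + (z_c − 3.18 − 6.37 − x)×3.2
The z_c×3.2 term appears on both sides and cancels. Collect the known terms of each column as K = Σ(ρt)_known − 3.2 × (depth of known layers): K_1 = 107.136 − 3.2×38.4 = −15.744; K_2 = 18.7915 − 3.2×(3.18 + 6.37) = −11.7685.
Balance: K_1 = K_2 − x×(3.2 − 1.03), so x = (K_2 − K_1)/(3.2 − 1.03) = 3.9755/2.17 = 1.83 km.

1.83 km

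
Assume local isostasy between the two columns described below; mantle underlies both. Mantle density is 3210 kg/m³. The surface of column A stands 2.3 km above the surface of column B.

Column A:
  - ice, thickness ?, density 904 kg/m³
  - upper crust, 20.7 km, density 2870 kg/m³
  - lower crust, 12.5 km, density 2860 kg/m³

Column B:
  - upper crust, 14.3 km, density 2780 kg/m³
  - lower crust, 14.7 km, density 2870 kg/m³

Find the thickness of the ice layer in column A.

Take the compensation level at the base of the deeper column (depth z_c below the surface of column A) and equate Σ ρ_i t_i down to z_c; mantle fills any gap and the z_c terms cancel.
Column A: x×904 + 20.7×2870 + 12.5×2860 + (z_c − 33.2 − x)×3210
Column B: 2.3×0 + 14.3×2780 + 14.7×2870 + (z_c − 2.3 − 29)×3210
The z_c×3210 term appears on both sides and cancels. Collect the known terms of each column as K = Σ(ρt)_known − 3210 × (depth of known layers): K_A = 95159 − 3210×33.2 = −11413; K_B = 81943 − 3210×(2.3 + 29) = −18530.
Balance: K_A − x×(3210 − 904) = K_B, so x = (K_A − K_B)/(3210 − 904) = 7117/2306 = 3.09 km.

3.09 km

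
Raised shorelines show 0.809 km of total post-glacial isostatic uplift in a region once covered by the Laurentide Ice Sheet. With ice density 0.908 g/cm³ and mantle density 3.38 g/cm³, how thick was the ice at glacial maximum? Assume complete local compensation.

u = t ρ_ice/ρ_m → t = u ρ_m/ρ_ice = 0.809 km × 3.38/0.908 = 3.01 km.

3.01 km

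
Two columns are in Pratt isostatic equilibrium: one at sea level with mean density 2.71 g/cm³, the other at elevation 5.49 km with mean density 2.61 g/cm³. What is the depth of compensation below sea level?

ρ_ref D = ρ (D + h) → D (ρ_ref − ρ) = ρ h.
D = ρ h/(ρ_ref − ρ) = 2.61 × 5.49 km/(2.71 − 2.61) = 143 km.

143 km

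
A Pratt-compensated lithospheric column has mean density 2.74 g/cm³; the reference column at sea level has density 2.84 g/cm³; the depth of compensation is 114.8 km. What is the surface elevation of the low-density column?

4.19 km

ρ_ref D = ρ (D + h) → h = D (ρ_ref − ρ)/ρ.
h = 114.8 km × (2.84 − 2.74)/2.74 = 4.19 km.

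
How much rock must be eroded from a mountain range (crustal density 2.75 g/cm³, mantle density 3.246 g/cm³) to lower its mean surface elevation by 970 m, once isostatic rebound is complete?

Net drop Δ = e − u = e − e ρ_c/ρ_m = e (ρ_m − ρ_c)/ρ_m.
e = Δ ρ_m/(ρ_m − ρ_c) = 970 m × 3.246/0.496 = 6350 m.

6350 m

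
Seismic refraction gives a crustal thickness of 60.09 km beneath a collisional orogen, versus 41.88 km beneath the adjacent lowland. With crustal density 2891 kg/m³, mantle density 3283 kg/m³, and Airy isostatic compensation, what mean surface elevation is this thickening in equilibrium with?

Excess crust Δ = 60.09 km − 41.88 km = 18.21 km, split between elevation h and root r with h + r = Δ.
Airy balance ρ_c h = (ρ_m − ρ_c) r gives r = h ρ_c/(ρ_m − ρ_c), so h (1 + ρ_c/(ρ_m − ρ_c)) = Δ, i.e. h = Δ (ρ_m − ρ_c)/ρ_m.
h = 18.21 km × 392/3283 = 2.17 km.

2.17 km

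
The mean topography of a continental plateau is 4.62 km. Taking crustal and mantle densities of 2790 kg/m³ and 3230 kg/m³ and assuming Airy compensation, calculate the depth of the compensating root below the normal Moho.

By Archimedes' principle applied to the lithosphere: the weight of the topography is balanced by the buoyancy of the root, ρ_c h = (ρ_m − ρ_c) r.
r = h · ρ_c / (ρ_m − ρ_c) = 4.62 km × 2790 / (3230 − 2790) = 29.3 km.

29.3 km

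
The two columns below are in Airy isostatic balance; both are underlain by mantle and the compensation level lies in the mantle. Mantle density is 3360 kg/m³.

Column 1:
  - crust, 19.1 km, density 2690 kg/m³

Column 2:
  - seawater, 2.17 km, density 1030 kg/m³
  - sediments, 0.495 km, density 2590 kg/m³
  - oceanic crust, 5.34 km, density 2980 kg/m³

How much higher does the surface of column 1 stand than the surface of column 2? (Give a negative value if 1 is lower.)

For any compensation level in the mantle, the mantle terms cancel and isostasy reduces to e = (Σt_1 − Σt_2) − (Σ(ρt)_1 − Σ(ρt)_2) / ρ_m.
Σt_1 = 19.1 km; Σt_2 = 8.005 km; Σ(ρt)_1 = 51379; Σ(ρt)_2 = 19430.35 (in km·kg/m³).
e = (19.1 − 8.005) − (51379 − 19430.35) / 3360 = 1.59 km.

1.59 km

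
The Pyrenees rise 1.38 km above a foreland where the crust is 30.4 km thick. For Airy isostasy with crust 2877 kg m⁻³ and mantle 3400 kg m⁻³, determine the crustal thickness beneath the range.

Root depth r = h ρ_c / (ρ_m − ρ_c) = 1.38 km × 2877 / 523 = 7.591 km.
Total thickness = T + h + r = 30.4 km + 1.38 km + 7.591 km = 39.4 km.

39.4 km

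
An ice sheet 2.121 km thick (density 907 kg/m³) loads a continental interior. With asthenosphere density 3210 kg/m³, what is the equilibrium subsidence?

0.599 km

By Archimedes' principle applied to the lithosphere: the ice load ρ_ice t is balanced by mantle displaced below, ρ_m s.
s = t ρ_ice / ρ_m = 2.121 km × 907/3210 = 0.599 km.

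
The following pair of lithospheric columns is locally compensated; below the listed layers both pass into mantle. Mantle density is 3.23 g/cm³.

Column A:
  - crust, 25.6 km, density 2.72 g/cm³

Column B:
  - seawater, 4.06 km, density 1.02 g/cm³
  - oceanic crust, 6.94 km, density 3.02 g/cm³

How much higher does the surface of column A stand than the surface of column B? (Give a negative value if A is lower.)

For any compensation level in the mantle, the mantle terms cancel and isostasy reduces to e = (Σt_A − Σt_B) − (Σ(ρt)_A − Σ(ρt)_B) / ρ_m.
Σt_A = 25.6 km; Σt_B = 11 km; Σ(ρt)_A = 69.632; Σ(ρt)_B = 25.1 (in km·g/cm³).
e = (25.6 − 11) − (69.632 − 25.1) / 3.23 = 0.813 km.

0.813 km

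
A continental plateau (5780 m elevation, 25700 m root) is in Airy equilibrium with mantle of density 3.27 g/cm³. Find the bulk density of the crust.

2.67 g/cm³

ρ_c h = (ρ_m − ρ_c) r → ρ_c (h + r) = ρ_m r → ρ_c = ρ_m r / (h + r).
ρ_c = 3.27 × 25700 m / (5780 m + 25700 m) = 2.67 g/cm³.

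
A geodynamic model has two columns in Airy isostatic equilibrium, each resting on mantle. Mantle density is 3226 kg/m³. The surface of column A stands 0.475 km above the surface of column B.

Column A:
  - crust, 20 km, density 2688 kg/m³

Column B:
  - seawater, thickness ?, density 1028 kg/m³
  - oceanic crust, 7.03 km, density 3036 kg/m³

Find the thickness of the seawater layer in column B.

Take the compensation level at the base of the deeper column (depth z_c below the surface of column A) and equate Σ ρ_i t_i down to z_c; mantle fills any gap and the z_c terms cancel.
Column A: 20×2688 + (z_c − 20)×3226
Column B: 0.475×0 + x×1028 + 7.03×3036 + (z_c − 0.475 − 7.03 − x)×3226
The z_c×3226 term appears on both sides and cancels. Collect the known terms of each column as K = Σ(ρt)_known − 3226 × (depth of known layers): K_A = 53760 − 3226×20 = −10760; K_B = 21343.08 − 3226×(0.475 + 7.03) = −2868.05.
Balance: K_A = K_B − x×(3226 − 1028), so x = (K_B − K_A)/(3226 − 1028) = 7891.95/2198 = 3.59 km.

3.59 km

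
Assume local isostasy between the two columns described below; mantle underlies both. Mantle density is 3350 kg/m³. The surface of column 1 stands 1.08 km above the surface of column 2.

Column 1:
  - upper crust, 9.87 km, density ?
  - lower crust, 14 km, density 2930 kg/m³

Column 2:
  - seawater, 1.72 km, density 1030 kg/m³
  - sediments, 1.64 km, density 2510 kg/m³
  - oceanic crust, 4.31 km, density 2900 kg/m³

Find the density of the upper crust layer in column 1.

Take the compensation level at the base of the deeper column (depth z_c below the surface of column 1) and equate Σ ρ_i t_i down to z_c; mantle fills any gap and the z_c terms cancel.
Column 1: 9.87×ρ + 14×2930 + (z_c − 23.87)×3350
Column 2: 1.08×0 + 1.72×1030 + 1.64×2510 + 4.31×2900 + (z_c − 1.08 − 7.67)×3350
The z_c×3350 term appears on both sides and cancels. Collect the known terms of each column as K = Σ(ρt)_known − 3350 × (depth of known layers): K_1 = 41020 − 3350×23.87 = −38944.5; K_2 = 18387 − 3350×(1.08 + 7.67) = −10925.5.
Balance: K_1 + 9.87×ρ = K_2, so ρ = (K_2 − K_1)/9.87 = 28019/9.87 = 2840 kg/m³.

2840 kg/m³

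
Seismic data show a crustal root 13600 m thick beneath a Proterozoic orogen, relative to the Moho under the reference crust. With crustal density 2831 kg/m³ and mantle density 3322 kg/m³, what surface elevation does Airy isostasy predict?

By Archimedes' principle applied to the lithosphere: ρ_c h = (ρ_m − ρ_c) r.
h = r (ρ_m − ρ_c) / ρ_c = 13600 m × (3322 − 2831) / 2831 = 2360 m.

2360 m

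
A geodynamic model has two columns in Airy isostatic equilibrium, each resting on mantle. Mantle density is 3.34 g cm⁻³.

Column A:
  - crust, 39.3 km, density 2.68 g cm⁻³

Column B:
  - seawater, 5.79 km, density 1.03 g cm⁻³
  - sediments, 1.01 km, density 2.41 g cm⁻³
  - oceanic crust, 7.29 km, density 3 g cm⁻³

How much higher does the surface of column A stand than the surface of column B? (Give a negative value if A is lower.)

2.74 km

For any compensation level in the mantle, the mantle terms cancel and isostasy reduces to e = (Σt_A − Σt_B) − (Σ(ρt)_A − Σ(ρt)_B) / ρ_m.
Σt_A = 39.3 km; Σt_B = 14.09 km; Σ(ρt)_A = 105.324; Σ(ρt)_B = 30.2678 (in km·g cm⁻³).
e = (39.3 − 14.09) − (105.324 − 30.2678) / 3.34 = 2.74 km.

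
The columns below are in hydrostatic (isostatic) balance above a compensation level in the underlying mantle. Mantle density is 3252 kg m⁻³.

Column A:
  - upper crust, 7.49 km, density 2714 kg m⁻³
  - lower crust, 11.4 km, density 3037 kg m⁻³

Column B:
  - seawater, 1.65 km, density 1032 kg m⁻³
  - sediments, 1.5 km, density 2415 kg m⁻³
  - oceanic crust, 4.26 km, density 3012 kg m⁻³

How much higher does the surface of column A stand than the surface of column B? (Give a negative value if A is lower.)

For any compensation level in the mantle, the mantle terms cancel and isostasy reduces to e = (Σt_A − Σt_B) − (Σ(ρt)_A − Σ(ρt)_B) / ρ_m.
Σt_A = 18.89 km; Σt_B = 7.41 km; Σ(ρt)_A = 54949.66; Σ(ρt)_B = 18156.42 (in km·kg m⁻³).
e = (18.89 − 7.41) − (54949.66 − 18156.42) / 3252 = 0.166 km.

0.166 km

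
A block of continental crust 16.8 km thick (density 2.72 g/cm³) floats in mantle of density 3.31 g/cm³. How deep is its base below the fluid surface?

13.8 km

Draft d = t ρ_obj/ρ_fluid = 16.8 km × 2.72/3.31 = 13.8 km.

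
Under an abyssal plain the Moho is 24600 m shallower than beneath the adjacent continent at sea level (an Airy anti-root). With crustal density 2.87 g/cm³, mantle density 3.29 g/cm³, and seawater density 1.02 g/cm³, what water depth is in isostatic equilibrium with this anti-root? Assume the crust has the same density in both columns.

Replacing a thickness d of crust by seawater at the top must be balanced by replacing crust with mantle at the base: d (ρ_c − ρ_w) = a (ρ_m − ρ_c).
d = a (ρ_m − ρ_c)/(ρ_c − ρ_w) = 24600 m × 0.42/1.85 = 5580 m.

5580 m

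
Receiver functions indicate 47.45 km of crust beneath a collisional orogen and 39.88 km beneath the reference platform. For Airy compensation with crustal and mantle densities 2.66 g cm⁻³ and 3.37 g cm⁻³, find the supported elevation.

1.59 km

Excess crust Δ = 47.45 km − 39.88 km = 7.57 km, split between elevation h and root r with h + r = Δ.
Airy balance ρ_c h = (ρ_m − ρ_c) r gives r = h ρ_c/(ρ_m − ρ_c), so h (1 + ρ_c/(ρ_m − ρ_c)) = Δ, i.e. h = Δ (ρ_m − ρ_c)/ρ_m.
h = 7.57 km × 0.71/3.37 = 1.59 km.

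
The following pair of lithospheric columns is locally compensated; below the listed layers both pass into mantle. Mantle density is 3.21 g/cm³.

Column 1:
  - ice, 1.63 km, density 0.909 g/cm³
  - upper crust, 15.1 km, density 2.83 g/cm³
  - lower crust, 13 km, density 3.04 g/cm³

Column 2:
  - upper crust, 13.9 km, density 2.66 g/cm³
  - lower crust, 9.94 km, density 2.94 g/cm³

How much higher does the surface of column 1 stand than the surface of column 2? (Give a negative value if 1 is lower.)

0.427 km

For any compensation level in the mantle, the mantle terms cancel and isostasy reduces to e = (Σt_1 − Σt_2) − (Σ(ρt)_1 − Σ(ρt)_2) / ρ_m.
Σt_1 = 29.73 km; Σt_2 = 23.84 km; Σ(ρt)_1 = 83.73467; Σ(ρt)_2 = 66.1976 (in km·g/cm³).
e = (29.73 − 23.84) − (83.73467 − 66.1976) / 3.21 = 0.427 km.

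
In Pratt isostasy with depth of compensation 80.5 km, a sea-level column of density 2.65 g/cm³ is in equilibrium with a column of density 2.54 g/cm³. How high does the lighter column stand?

ρ_ref D = ρ (D + h) → h = D (ρ_ref − ρ)/ρ.
h = 80.5 km × (2.65 − 2.54)/2.54 = 3.49 km.

3.49 km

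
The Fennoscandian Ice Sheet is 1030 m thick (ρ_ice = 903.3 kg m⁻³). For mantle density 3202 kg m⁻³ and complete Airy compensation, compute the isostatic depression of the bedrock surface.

291 m

In Airy isostatic equilibrium: the ice load ρ_ice t is balanced by mantle displaced below, ρ_m s.
s = t ρ_ice / ρ_m = 1030 m × 903.3/3202 = 291 m.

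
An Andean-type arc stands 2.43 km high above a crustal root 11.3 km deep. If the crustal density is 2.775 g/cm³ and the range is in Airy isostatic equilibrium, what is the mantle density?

Airy balance: ρ_c h = (ρ_m − ρ_c) r → ρ_m = ρ_c (1 + h/r).
ρ_m = 2.775 × (1 + 2.43 km/11.3 km) = 3.37 g/cm³.

3.37 g/cm³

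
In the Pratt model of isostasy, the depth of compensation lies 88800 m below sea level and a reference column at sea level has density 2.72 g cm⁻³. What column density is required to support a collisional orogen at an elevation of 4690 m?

Pratt balance: ρ_ref D = ρ (D + h).
ρ = ρ_ref D/(D + h) = 2.72 × 88800 m/(88800 m + 4690 m) = 2.58 g cm⁻³.

2.58 g cm⁻³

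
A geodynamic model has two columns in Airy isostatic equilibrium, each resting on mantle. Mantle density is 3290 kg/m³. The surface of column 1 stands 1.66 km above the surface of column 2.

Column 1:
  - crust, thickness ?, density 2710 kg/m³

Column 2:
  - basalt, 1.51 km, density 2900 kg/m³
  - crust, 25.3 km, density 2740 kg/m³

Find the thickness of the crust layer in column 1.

Take the compensation level at the base of the deeper column (depth z_c below the surface of column 1) and equate Σ ρ_i t_i down to z_c; mantle fills any gap and the z_c terms cancel.
Column 1: x×2710 + (z_c − 0 − x)×3290
Column 2: 1.66×0 + 1.51×2900 + 25.3×2740 + (z_c − 1.66 − 26.81)×3290
The z_c×3290 term appears on both sides and cancels. Collect the known terms of each column as K = Σ(ρt)_known − 3290 × (depth of known layers): K_1 = 0 − 3290×0 = 0; K_2 = 73701 − 3290×(1.66 + 26.81) = −19965.3.
Balance: K_1 − x×(3290 − 2710) = K_2, so x = (K_1 − K_2)/(3290 − 2710) = 19965.3/580 = 34.4 km.

34.4 km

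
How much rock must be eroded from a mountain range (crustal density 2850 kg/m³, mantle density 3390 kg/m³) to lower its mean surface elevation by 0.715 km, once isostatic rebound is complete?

Net drop Δ = e − u = e − e ρ_c/ρ_m = e (ρ_m − ρ_c)/ρ_m.
e = Δ ρ_m/(ρ_m − ρ_c) = 0.715 km × 3390/540 = 4.49 km.

4.49 km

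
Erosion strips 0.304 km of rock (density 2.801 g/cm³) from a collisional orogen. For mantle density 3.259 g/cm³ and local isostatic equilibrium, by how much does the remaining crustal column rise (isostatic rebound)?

0.261 km

Unloading: uplift u = e ρ_c/ρ_m = 0.304 km × 2.801/3.259 = 0.261 km.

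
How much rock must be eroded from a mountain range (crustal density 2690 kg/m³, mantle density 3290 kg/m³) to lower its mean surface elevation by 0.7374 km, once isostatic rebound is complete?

Net drop Δ = e − u = e − e ρ_c/ρ_m = e (ρ_m − ρ_c)/ρ_m.
e = Δ ρ_m/(ρ_m − ρ_c) = 0.7374 km × 3290/600 = 4.04 km.

4.04 km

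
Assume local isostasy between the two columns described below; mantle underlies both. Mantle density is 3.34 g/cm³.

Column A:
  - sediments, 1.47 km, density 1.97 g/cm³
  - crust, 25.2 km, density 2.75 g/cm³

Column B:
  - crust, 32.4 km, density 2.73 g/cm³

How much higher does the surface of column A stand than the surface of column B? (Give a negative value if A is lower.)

−0.863 km

For any compensation level in the mantle, the mantle terms cancel and isostasy reduces to e = (Σt_A − Σt_B) − (Σ(ρt)_A − Σ(ρt)_B) / ρ_m.
Σt_A = 26.67 km; Σt_B = 32.4 km; Σ(ρt)_A = 72.1959; Σ(ρt)_B = 88.452 (in km·g/cm³).
e = (26.67 − 32.4) − (72.1959 − 88.452) / 3.34 = −0.863 km.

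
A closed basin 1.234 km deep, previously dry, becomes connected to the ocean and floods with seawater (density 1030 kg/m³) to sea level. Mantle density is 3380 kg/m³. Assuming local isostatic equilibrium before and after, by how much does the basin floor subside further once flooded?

0.541 km

After flooding the water column is d + s deep. Its weight must equal the weight of mantle displaced by the extra subsidence s: (d + s) ρ_w = s ρ_m.
s = d ρ_w / (ρ_m − ρ_w) = 1.234 km × 1030/(3380 − 1030) = 0.541 km.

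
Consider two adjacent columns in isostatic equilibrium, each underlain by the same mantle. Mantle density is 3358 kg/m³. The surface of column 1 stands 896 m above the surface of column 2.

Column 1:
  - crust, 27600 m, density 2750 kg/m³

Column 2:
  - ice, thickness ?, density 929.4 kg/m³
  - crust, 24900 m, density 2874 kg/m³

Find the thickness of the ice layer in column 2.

Take the compensation level at the base of the deeper column (depth z_c below the surface of column 1) and equate Σ ρ_i t_i down to z_c; mantle fills any gap and the z_c terms cancel.
Column 1: 27600×2750 + (z_c − 27600)×3358
Column 2: 896×0 + x×929.4 + 24900×2874 + (z_c − 896 − 24900 − x)×3358
The z_c×3358 term appears on both sides and cancels. Collect the known terms of each column as K = Σ(ρt)_known − 3358 × (depth of known layers): K_1 = 75900000 − 3358×27600 = −16780800; K_2 = 71562600 − 3358×(896 + 24900) = −15060368.
Balance: K_1 = K_2 − x×(3358 − 929.4), so x = (K_2 − K_1)/(3358 − 929.4) = 1720430/2428.6 = 708 m.

708 m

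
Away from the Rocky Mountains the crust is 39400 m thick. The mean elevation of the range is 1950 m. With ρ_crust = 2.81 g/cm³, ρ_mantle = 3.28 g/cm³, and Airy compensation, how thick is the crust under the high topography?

53000 m

Root depth r = h ρ_c / (ρ_m − ρ_c) = 1950 m × 2.81 / 0.47 = 11660 m.
Total thickness = T + h + r = 39400 m + 1950 m + 11660 m = 53000 m.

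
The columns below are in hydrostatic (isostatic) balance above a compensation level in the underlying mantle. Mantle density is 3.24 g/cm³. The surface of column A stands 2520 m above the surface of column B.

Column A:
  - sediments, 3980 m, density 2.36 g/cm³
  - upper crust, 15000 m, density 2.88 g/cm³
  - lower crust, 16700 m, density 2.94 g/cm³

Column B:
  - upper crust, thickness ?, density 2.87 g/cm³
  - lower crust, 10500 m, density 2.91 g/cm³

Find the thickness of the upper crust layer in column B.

Take the compensation level at the base of the deeper column (depth z_c below the surface of column A) and equate Σ ρ_i t_i down to z_c; mantle fills any gap and the z_c terms cancel.
Column A: 3980×2.36 + 15000×2.88 + 16700×2.94 + (z_c − 35680)×3.24
Column B: 2520×0 + x×2.87 + 10500×2.91 + (z_c − 2520 − 10500 − x)×3.24
The z_c×3.24 term appears on both sides and cancels. Collect the known terms of each column as K = Σ(ρt)_known − 3.24 × (depth of known layers): K_A = 101690.8 − 3.24×35680 = −13912.4; K_B = 30555 − 3.24×(2520 + 10500) = −11629.8.
Balance: K_A = K_B − x×(3.24 − 2.87), so x = (K_B − K_A)/(3.24 − 2.87) = 2282.6/0.37 = 6170 m.

6170 m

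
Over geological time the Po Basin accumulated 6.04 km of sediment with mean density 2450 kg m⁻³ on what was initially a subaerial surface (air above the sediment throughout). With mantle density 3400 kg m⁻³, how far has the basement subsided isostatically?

4.35 km

Subaerial load: s = t ρ_sed / ρ_m = 6.04 km × 2450/3400 = 4.35 km.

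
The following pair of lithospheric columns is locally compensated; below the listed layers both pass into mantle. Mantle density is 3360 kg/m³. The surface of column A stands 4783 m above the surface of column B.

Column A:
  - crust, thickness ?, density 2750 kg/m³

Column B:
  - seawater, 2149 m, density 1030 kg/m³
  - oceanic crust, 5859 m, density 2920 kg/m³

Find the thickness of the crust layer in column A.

38800 m

Take the compensation level at the base of the deeper column (depth z_c below the surface of column A) and equate Σ ρ_i t_i down to z_c; mantle fills any gap and the z_c terms cancel.
Column A: x×2750 + (z_c − 0 − x)×3360
Column B: 4783×0 + 2149×1030 + 5859×2920 + (z_c − 4783 − 8008)×3360
The z_c×3360 term appears on both sides and cancels. Collect the known terms of each column as K = Σ(ρt)_known − 3360 × (depth of known layers): K_A = 0 − 3360×0 = 0; K_B = 19321750 − 3360×(4783 + 8008) = −23656010.
Balance: K_A − x×(3360 − 2750) = K_B, so x = (K_A − K_B)/(3360 − 2750) = 23656000/610 = 38800 m.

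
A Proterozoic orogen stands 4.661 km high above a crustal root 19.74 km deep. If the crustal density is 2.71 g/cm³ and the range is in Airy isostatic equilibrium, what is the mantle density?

Airy balance: ρ_c h = (ρ_m − ρ_c) r → ρ_m = ρ_c (1 + h/r).
ρ_m = 2.71 × (1 + 4.661 km/19.74 km) = 3.35 g/cm³.

3.35 g/cm³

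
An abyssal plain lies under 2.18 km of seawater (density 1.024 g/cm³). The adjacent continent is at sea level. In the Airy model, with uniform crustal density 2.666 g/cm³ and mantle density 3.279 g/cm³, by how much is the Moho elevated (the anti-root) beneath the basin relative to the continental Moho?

By Archimedes' principle applied to the lithosphere: replacing crust with seawater at the top is compensated by replacing crust with mantle at the base: d (ρ_c − ρ_w) = a (ρ_m − ρ_c).
a = d (ρ_c − ρ_w)/(ρ_m − ρ_c) = 2.18 km × 1.642/0.613 = 5.84 km.

5.84 km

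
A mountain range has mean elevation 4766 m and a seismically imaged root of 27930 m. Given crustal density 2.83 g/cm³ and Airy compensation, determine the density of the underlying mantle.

3.31 g/cm³

Airy balance: ρ_c h = (ρ_m − ρ_c) r → ρ_m = ρ_c (1 + h/r).
ρ_m = 2.83 × (1 + 4766 m/27930 m) = 3.31 g/cm³.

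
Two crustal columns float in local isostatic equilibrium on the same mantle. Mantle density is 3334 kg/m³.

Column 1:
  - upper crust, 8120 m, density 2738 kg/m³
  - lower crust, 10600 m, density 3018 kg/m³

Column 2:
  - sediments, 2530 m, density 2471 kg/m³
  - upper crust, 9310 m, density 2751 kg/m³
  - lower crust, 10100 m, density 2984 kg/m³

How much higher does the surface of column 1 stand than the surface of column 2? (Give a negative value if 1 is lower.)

For any compensation level in the mantle, the mantle terms cancel and isostasy reduces to e = (Σt_1 − Σt_2) − (Σ(ρt)_1 − Σ(ρt)_2) / ρ_m.
Σt_1 = 18720 m; Σt_2 = 21940 m; Σ(ρt)_1 = 54223360; Σ(ρt)_2 = 62001840 (in m·kg/m³).
e = (18720 − 21940) − (54223360 − 62001840) / 3334 = −887 m.

−887 m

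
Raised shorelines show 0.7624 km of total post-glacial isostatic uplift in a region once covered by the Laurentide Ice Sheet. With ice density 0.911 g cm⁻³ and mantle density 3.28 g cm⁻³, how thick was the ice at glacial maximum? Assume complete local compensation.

2.74 km

u = t ρ_ice/ρ_m → t = u ρ_m/ρ_ice = 0.7624 km × 3.28/0.911 = 2.74 km.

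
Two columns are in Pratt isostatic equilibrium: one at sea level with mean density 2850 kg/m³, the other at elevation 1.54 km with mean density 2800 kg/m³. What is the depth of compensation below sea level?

86.2 km

ρ_ref D = ρ (D + h) → D (ρ_ref − ρ) = ρ h.
D = ρ h/(ρ_ref − ρ) = 2800 × 1.54 km/(2850 − 2800) = 86.2 km.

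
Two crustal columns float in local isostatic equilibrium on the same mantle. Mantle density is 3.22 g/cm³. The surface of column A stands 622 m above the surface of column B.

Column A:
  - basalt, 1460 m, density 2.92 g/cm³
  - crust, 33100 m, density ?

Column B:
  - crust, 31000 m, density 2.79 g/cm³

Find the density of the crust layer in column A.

2.77 g/cm³

Take the compensation level at the base of the deeper column (depth z_c below the surface of column A) and equate Σ ρ_i t_i down to z_c; mantle fills any gap and the z_c terms cancel.
Column A: 1460×2.92 + 33100×ρ + (z_c − 34560)×3.22
Column B: 622×0 + 31000×2.79 + (z_c − 622 − 31000)×3.22
The z_c×3.22 term appears on both sides and cancels. Collect the known terms of each column as K = Σ(ρt)_known − 3.22 × (depth of known layers): K_A = 4263.2 − 3.22×34560 = −107020; K_B = 86490 − 3.22×(622 + 31000) = −15332.84.
Balance: K_A + 33100×ρ = K_B, so ρ = (K_B − K_A)/33100 = 91687.2/33100 = 2.77 g/cm³.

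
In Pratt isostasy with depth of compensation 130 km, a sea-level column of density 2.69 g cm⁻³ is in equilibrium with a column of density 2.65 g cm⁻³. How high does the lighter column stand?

ρ_ref D = ρ (D + h) → h = D (ρ_ref − ρ)/ρ.
h = 130 km × (2.69 − 2.65)/2.65 = 1.96 km.

1.96 km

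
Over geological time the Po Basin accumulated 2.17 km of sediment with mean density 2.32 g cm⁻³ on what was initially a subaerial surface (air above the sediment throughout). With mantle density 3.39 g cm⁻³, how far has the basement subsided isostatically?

1.49 km

Subaerial load: s = t ρ_sed / ρ_m = 2.17 km × 2.32/3.39 = 1.49 km.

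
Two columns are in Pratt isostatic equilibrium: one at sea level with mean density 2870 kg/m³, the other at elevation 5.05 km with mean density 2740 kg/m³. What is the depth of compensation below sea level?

ρ_ref D = ρ (D + h) → D (ρ_ref − ρ) = ρ h.
D = ρ h/(ρ_ref − ρ) = 2740 × 5.05 km/(2870 − 2740) = 106 km.

106 km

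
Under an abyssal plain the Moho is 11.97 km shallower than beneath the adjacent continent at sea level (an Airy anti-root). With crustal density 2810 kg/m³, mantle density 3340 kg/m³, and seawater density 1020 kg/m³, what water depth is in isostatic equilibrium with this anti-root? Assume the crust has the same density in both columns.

Replacing a thickness d of crust by seawater at the top must be balanced by replacing crust with mantle at the base: d (ρ_c − ρ_w) = a (ρ_m − ρ_c).
d = a (ρ_m − ρ_c)/(ρ_c − ρ_w) = 11.97 km × 530/1790 = 3.54 km.

3.54 km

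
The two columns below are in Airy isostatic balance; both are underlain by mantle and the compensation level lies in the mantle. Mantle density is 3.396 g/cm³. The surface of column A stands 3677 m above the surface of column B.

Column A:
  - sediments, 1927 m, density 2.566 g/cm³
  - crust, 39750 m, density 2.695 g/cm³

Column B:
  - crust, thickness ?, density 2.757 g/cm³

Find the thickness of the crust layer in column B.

26600 m

Take the compensation level at the base of the deeper column (depth z_c below the surface of column A) and equate Σ ρ_i t_i down to z_c; mantle fills any gap and the z_c terms cancel.
Column A: 1927×2.566 + 39750×2.695 + (z_c − 41677)×3.396
Column B: 3677×0 + x×2.757 + (z_c − 3677 − 0 − x)×3.396
The z_c×3.396 term appears on both sides and cancels. Collect the known terms of each column as K = Σ(ρt)_known − 3.396 × (depth of known layers): K_A = 112070.932 − 3.396×41677 = −29464.16; K_B = 0 − 3.396×(3677 + 0) = −12487.092.
Balance: K_A = K_B − x×(3.396 − 2.757), so x = (K_B − K_A)/(3.396 − 2.757) = 16977.1/0.639 = 26600 m.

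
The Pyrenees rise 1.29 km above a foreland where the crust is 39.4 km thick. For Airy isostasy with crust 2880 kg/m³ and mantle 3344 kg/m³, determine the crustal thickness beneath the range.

Root depth r = h ρ_c / (ρ_m − ρ_c) = 1.29 km × 2880 / 464 = 8.007 km.
Total thickness = T + h + r = 39.4 km + 1.29 km + 8.007 km = 48.7 km.

48.7 km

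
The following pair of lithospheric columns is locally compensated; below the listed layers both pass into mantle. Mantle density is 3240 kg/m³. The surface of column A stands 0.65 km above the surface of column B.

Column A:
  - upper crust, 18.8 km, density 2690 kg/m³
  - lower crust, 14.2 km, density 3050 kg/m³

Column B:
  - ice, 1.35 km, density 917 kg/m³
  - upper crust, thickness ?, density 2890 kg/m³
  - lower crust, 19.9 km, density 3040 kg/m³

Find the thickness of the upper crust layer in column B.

10.9 km

Take the compensation level at the base of the deeper column (depth z_c below the surface of column A) and equate Σ ρ_i t_i down to z_c; mantle fills any gap and the z_c terms cancel.
Column A: 18.8×2690 + 14.2×3050 + (z_c − 33)×3240
Column B: 0.65×0 + 1.35×917 + x×2890 + 19.9×3040 + (z_c − 0.65 − 21.25 − x)×3240
The z_c×3240 term appears on both sides and cancels. Collect the known terms of each column as K = Σ(ρt)_known − 3240 × (depth of known layers): K_A = 93882 − 3240×33 = −13038; K_B = 61733.95 − 3240×(0.65 + 21.25) = −9222.05.
Balance: K_A = K_B − x×(3240 − 2890), so x = (K_B − K_A)/(3240 − 2890) = 3815.95/350 = 10.9 km.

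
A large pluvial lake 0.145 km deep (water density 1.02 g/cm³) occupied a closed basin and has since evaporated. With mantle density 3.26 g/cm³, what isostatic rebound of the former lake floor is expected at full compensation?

u = d ρ_w/ρ_m = 0.145 km × 1.02/3.26 = 0.0454 km.

0.0454 km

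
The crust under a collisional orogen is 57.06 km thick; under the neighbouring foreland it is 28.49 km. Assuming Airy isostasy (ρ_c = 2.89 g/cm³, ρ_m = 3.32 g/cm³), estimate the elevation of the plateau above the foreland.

3.7 km

Excess crust Δ = 57.06 km − 28.49 km = 28.57 km, split between elevation h and root r with h + r = Δ.
Airy balance ρ_c h = (ρ_m − ρ_c) r gives r = h ρ_c/(ρ_m − ρ_c), so h (1 + ρ_c/(ρ_m − ρ_c)) = Δ, i.e. h = Δ (ρ_m − ρ_c)/ρ_m.
h = 28.57 km × 0.43/3.32 = 3.7 km.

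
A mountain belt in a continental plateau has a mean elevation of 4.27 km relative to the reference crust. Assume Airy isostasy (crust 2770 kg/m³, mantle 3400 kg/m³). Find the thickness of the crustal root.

18.8 km

By Archimedes' principle applied to the lithosphere: the weight of the topography is balanced by the buoyancy of the root, ρ_c h = (ρ_m − ρ_c) r.
r = h · ρ_c / (ρ_m − ρ_c) = 4.27 km × 2770 / (3400 − 2770) = 18.8 km.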